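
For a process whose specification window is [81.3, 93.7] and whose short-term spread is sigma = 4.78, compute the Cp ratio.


Cp = (USL - LSL) / (6 * sigma)
= (93.7 - 81.3) / (6 * 4.78)
= 12.4000 / 28.6800
= 0.4324

0.4324


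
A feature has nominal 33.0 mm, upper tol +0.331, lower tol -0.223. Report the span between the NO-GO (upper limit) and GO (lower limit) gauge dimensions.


GO = nominal - lower_tol (smallest hole = maximum material condition)
GO = 33.0 - 0.223 = 32.777
NO-GO = nominal + upper_tol (largest hole = least material condition)
NO-GO = 33.0 + 0.331 = 33.331
spread = NO-GO - GO = 33.331 - 32.777 = 0.5540

0.5540


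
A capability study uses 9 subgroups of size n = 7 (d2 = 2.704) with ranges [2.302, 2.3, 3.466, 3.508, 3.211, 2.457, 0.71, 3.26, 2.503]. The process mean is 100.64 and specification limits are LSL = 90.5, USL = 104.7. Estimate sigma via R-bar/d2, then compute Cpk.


R_bar = (2.302 + 2.3 + 3.466 + 3.508 + 3.211 + 2.457 + 0.71 + 3.26 + 2.503) / 9 = 2.6352222
sigma = R_bar / d2 = 2.6352222 / 2.704 = 0.97456442
Cp = (USL - LSL)/(6*sigma) = (104.7 - 90.5)/(6*0.97456442) = 2.4284
Cpu = (104.7 - 100.64)/(3*0.97456442) = 1.3887
Cpl = (100.64 - 90.5)/(3*0.97456442) = 3.4682
Cpk = min(Cpu, Cpl) = 1.3887

1.3887


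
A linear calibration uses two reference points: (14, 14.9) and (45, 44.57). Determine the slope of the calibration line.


slope = (y2 - y1) / (x2 - x1)
= (44.57 - 14.9) / (45 - 14)
= 29.6700 / 31
= 0.9571

0.9571


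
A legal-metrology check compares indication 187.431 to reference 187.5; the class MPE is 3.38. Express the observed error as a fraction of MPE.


e = indication - reference = 187.431 - 187.5 = -0.0690
|e| = 0.0690
ratio = |e| / MPE = 0.0690 / 3.38
ratio = 0.0204

0.0204


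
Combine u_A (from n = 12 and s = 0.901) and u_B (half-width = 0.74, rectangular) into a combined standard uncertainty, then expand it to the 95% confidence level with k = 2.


u_A = s / sqrt(n) = 0.901 / sqrt(12) = 0.2600963
u_B = half_width / sqrt(3) = 0.74 / sqrt(3) = 0.4272392
uc = sqrt(u_A^2 + u_B^2) = sqrt(0.2600963^2 + 0.4272392^2) = 0.50018339
U = k * uc = 2 * 0.50018339
U = 1.0004

1.0004


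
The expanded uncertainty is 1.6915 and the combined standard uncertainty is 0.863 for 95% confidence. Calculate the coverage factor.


k = U / uc
k = 1.6915 / 0.863
k = 1.96

1.96


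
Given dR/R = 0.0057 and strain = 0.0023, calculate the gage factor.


GF = (dR/R) / epsilon
= 0.0057 / 0.0023
= 2.4783

2.4783


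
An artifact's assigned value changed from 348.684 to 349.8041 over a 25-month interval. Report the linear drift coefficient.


rate = (v2 - v1) / months
= (349.8041 - 348.684) / 25
= 1.1201 / 25
= 0.0448

0.0448


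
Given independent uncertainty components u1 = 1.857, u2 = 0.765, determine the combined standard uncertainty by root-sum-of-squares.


uc = sqrt(1.857^2 + 0.765^2)
uc = sqrt(4.033674)
uc = 2.0084

2.0084


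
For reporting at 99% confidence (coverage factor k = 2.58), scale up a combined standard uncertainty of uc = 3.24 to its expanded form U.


U = k * uc
U = 2.58 * 3.24
U = 8.3592

8.3592


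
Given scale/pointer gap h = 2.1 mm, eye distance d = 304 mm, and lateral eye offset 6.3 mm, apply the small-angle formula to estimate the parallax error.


error = h * offset / d
= 2.1 * 6.3 / 304
= 0.0435

0.0435


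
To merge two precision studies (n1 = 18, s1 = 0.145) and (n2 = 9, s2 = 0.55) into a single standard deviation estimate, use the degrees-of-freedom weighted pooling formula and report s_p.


s_p = sqrt(((n1-1)*s1^2 + (n2-1)*s2^2) / (n1+n2-2))
numerator = (18-1)*0.145^2 + (9-1)*0.55^2 = 0.357425 + 2.42 = 2.777425
denominator = 18 + 9 - 2 = 25
s_p^2 = 2.777425 / 25 = 0.111097
s_p = sqrt(0.111097) = 0.3333

0.3333


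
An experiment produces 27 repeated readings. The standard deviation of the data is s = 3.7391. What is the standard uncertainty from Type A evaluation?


u_A = s / sqrt(n)
u_A = 3.7391 / sqrt(27)
u_A = 3.7391 / 5.1961524
u_A = 0.7196

0.7196


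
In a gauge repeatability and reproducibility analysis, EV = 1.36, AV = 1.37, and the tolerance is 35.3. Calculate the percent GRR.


GRR = sqrt(EV^2 + AV^2) = sqrt(1.36^2 + 1.37^2) = 1.9304145
%GRR = GRR / tol * 100 = 1.9304145 / 35.3 * 100
%GRR = 5.4686

5.4686


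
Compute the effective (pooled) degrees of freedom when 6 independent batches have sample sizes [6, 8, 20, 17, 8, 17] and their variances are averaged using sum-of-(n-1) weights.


nu = sum_i (n_i - 1)
nu = ((6 - 1) + (8 - 1) + (20 - 1) + (17 - 1) + (8 - 1) + (17 - 1))
nu = 5 + 7 + 19 + 16 + 7 + 16
nu = 70

70


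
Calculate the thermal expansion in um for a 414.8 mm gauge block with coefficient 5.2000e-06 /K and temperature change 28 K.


dL = L * alpha * dT
= 414.8 * 5.2000e-06 * 28
= 0.0603949 mm
dL_um = 0.0603949 * 1000 = 60.3949 um

60.3949


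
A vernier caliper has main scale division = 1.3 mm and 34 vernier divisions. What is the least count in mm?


LC = MSD / n_div
= 1.3 / 34
= 0.0382

0.0382


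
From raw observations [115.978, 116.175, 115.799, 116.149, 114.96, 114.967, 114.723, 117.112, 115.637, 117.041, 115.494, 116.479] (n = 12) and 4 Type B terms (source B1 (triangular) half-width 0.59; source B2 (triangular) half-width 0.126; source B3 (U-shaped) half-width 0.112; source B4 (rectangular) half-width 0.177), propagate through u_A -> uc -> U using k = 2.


mean = (115.978 + 116.175 + 115.799 + 116.149 + 114.96 + 114.967 + 114.723 + 117.112 + 115.637 + 117.041 + 115.494 + 116.479) / 12 = 115.8761667
s = sqrt(sum((x - mean)^2)/(n-1)) = 0.77615507
u_A = s / sqrt(n) = 0.77615507 / sqrt(12) = 0.22405667
u_B1 = 0.59 / sqrt(6) = 0.24086649
u_B2 = 0.126 / sqrt(6) = 0.051439285
u_B3 = 0.112 / sqrt(2) = 0.079195959
u_B4 = 0.177 / sqrt(3) = 0.102191
uc = sqrt(0.22405667^2 + 0.24086649^2 + 0.051439285^2 + 0.079195959^2 + 0.102191^2) = 0.35718211
U = k * uc = 2 * 0.35718211
U = 0.7144

0.7144


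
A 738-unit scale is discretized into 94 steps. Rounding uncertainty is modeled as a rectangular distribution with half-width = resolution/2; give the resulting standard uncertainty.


resolution = range / divisions
resolution = 738 / 94 = 7.8510638
u_res = resolution / (2*sqrt(3))
u_res = 7.8510638 / 3.4641016
u_res = 2.2664

2.2664


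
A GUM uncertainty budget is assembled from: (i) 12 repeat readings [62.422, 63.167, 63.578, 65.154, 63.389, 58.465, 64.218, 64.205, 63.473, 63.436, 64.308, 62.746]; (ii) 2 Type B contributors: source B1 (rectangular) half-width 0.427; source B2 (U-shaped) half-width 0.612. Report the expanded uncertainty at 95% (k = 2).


mean = (62.422 + 63.167 + 63.578 + 65.154 + 63.389 + 58.465 + 64.218 + 64.205 + 63.473 + 63.436 + 64.308 + 62.746) / 12 = 63.21341667
s = sqrt(sum((x - mean)^2)/(n-1)) = 1.6687369
u_A = s / sqrt(n) = 1.6687369 / sqrt(12) = 0.48172285
u_B1 = 0.427 / sqrt(3) = 0.24652856
u_B2 = 0.612 / sqrt(2) = 0.43274935
uc = sqrt(0.48172285^2 + 0.24652856^2 + 0.43274935^2) = 0.69289627
U = k * uc = 2 * 0.69289627
U = 1.3858

1.3858


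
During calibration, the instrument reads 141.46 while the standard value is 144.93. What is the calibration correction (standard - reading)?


Correction = standard - reading
= 144.93 - 141.46
= 3.4700

3.4700


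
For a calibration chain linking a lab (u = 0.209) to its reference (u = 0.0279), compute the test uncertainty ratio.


TUR = u_lab / u_ref
= 0.209 / 0.0279
= 7.4910

7.4910


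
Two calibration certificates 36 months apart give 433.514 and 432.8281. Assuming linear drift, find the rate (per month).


rate = (v2 - v1) / months
= (432.8281 - 433.514) / 36
= -0.6859 / 36
= -0.0191

-0.0191


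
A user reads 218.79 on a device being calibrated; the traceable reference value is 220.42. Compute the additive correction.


Correction = standard - reading
= 220.42 - 218.79
= 1.6300

1.6300


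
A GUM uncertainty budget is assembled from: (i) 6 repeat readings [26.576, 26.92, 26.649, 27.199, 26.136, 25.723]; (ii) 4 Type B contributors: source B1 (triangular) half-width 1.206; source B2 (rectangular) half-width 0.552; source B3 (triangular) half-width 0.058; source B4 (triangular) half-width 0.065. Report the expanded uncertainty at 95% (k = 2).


mean = (26.576 + 26.92 + 26.649 + 27.199 + 26.136 + 25.723) / 6 = 26.53383333
s = sqrt(sum((x - mean)^2)/(n-1)) = 0.53335445
u_A = s / sqrt(n) = 0.53335445 / sqrt(6) = 0.21774104
u_B1 = 1.206 / sqrt(6) = 0.49234744
u_B2 = 0.552 / sqrt(3) = 0.31869735
u_B3 = 0.058 / sqrt(6) = 0.023678401
u_B4 = 0.065 / sqrt(6) = 0.026536139
uc = sqrt(0.21774104^2 + 0.49234744^2 + 0.31869735^2 + 0.023678401^2 + 0.026536139^2) = 0.6266179
U = k * uc = 2 * 0.6266179
U = 1.2532

1.2532


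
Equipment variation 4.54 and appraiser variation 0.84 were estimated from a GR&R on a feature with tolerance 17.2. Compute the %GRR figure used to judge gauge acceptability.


GRR = sqrt(EV^2 + AV^2) = sqrt(4.54^2 + 0.84^2) = 4.6170553
%GRR = GRR / tol * 100 = 4.6170553 / 17.2 * 100
%GRR = 26.8433

26.8433


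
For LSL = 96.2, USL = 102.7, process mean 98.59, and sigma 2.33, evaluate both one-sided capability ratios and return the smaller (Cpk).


Cpu = (USL - mean) / (3*sigma) = (102.7 - 98.59) / (3*2.33) = 0.5880
Cpl = (mean - LSL) / (3*sigma) = (98.59 - 96.2) / (3*2.33) = 0.3419
Cpk = min(Cpu, Cpl) = 0.3419

0.3419


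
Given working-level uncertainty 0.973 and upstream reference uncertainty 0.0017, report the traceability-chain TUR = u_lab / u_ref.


TUR = u_lab / u_ref
= 0.973 / 0.0017
= 572.3529

572.3529


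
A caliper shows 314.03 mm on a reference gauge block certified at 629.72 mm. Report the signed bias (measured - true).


Systematic error = measured - true
= 314.03 - 629.72
= -315.6900

-315.6900


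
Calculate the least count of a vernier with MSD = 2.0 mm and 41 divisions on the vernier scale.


LC = MSD / n_div
= 2.0 / 41
= 0.0488

0.0488


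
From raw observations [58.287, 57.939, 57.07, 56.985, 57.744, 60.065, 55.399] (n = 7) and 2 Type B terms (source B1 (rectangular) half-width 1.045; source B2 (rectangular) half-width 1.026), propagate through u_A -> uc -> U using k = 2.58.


mean = (58.287 + 57.939 + 57.07 + 56.985 + 57.744 + 60.065 + 55.399) / 7 = 57.64128571
s = sqrt(sum((x - mean)^2)/(n-1)) = 1.4245143
u_A = s / sqrt(n) = 1.4245143 / sqrt(7) = 0.5384158
u_B1 = 1.045 / sqrt(3) = 0.60333103
u_B2 = 1.026 / sqrt(3) = 0.59236138
uc = sqrt(0.5384158^2 + 0.60333103^2 + 0.59236138^2) = 1.0023931
U = k * uc = 2.58 * 1.0023931
U = 2.5862

2.5862


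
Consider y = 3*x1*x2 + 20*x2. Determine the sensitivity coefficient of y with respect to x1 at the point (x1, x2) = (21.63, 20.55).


y = 3*x1*x2 + 20*x2
dy/dx1 = 3*x2
Evaluate at x2 = 20.55: c1 = 3 * 20.55
c1 = 61.6500

61.6500


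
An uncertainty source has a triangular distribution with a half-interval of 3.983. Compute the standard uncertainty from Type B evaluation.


u_B = half_width / sqrt(6)
u_B = 3.983 / 2.4494897
u_B = 1.6261

1.6261


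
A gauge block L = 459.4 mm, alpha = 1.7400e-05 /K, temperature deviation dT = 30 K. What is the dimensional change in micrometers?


dL = L * alpha * dT
= 459.4 * 1.7400e-05 * 30
= 0.2398068 mm
dL_um = 0.2398068 * 1000 = 239.8068 um

239.8068


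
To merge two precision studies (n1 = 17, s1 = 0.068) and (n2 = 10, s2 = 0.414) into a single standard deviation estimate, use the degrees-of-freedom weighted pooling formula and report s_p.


s_p = sqrt(((n1-1)*s1^2 + (n2-1)*s2^2) / (n1+n2-2))
numerator = (17-1)*0.068^2 + (10-1)*0.414^2 = 0.073984 + 1.542564 = 1.616548
denominator = 17 + 10 - 2 = 25
s_p^2 = 1.616548 / 25 = 0.06466192
s_p = sqrt(0.06466192) = 0.2543

0.2543


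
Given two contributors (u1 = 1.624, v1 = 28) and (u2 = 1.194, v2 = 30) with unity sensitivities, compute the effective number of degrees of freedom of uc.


uc = sqrt(u1^2 + u2^2) = sqrt(1.624^2 + 1.194^2) = 2.0156914
v_eff = uc^4 / (u1^4/v1 + u2^4/v2)
= 2.0156914^4 / (1.624^4/28 + 1.194^4/30)
= 16.508065 / 0.31616765
v_eff = 52.2130

52.2130


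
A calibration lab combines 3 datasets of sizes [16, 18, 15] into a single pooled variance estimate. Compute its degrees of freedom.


nu = sum_i (n_i - 1)
nu = ((16 - 1) + (18 - 1) + (15 - 1))
nu = 15 + 17 + 14
nu = 46

46


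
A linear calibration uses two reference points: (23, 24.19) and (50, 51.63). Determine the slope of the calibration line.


slope = (y2 - y1) / (x2 - x1)
= (51.63 - 24.19) / (50 - 23)
= 27.4400 / 27
= 1.0163

1.0163


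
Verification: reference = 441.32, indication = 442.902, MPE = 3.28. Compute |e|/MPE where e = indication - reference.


e = indication - reference = 442.902 - 441.32 = 1.5820
|e| = 1.5820
ratio = |e| / MPE = 1.5820 / 3.28
ratio = 0.4823

0.4823


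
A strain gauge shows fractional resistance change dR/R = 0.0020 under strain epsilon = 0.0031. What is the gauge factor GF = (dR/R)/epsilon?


GF = (dR/R) / epsilon
= 0.0020 / 0.0031
= 0.6452

0.6452


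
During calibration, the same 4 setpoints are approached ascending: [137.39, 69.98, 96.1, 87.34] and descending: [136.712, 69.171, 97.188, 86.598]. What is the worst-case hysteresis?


|137.39 - 136.712| = 0.6780
|69.98 - 69.171| = 0.8090
|96.1 - 97.188| = 1.0880
|87.34 - 86.598| = 0.7420
hysteresis = max(diffs) = 1.0880

1.0880


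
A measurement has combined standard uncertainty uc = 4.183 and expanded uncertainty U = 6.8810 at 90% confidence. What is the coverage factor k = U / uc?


k = U / uc
k = 6.8810 / 4.183
k = 1.645

1.645


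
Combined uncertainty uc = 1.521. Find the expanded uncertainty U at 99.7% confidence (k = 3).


U = k * uc
U = 3 * 1.521
U = 4.5630

4.5630


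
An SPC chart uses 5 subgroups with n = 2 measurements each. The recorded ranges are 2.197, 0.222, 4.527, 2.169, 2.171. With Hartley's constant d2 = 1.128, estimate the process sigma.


R_bar = (2.197 + 0.222 + 4.527 + 2.169 + 2.171) / 5
R_bar = 11.286 / 5 = 2.2572
sigma_hat = R_bar / d2 = 2.2572 / 1.128 = 2.0011

2.0011


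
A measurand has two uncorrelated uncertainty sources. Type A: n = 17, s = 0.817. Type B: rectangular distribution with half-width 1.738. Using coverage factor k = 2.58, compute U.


u_A = s / sqrt(n) = 0.817 / sqrt(17) = 0.19815161
u_B = half_width / sqrt(3) = 1.738 / sqrt(3) = 1.0034348
uc = sqrt(u_A^2 + u_B^2) = sqrt(0.19815161^2 + 1.0034348^2) = 1.0228125
U = k * uc = 2.58 * 1.0228125
U = 2.6389

2.6389


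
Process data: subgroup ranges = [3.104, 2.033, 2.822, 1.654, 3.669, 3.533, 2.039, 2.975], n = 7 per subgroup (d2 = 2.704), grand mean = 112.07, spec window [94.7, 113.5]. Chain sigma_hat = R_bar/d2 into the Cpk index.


R_bar = (3.104 + 2.033 + 2.822 + 1.654 + 3.669 + 3.533 + 2.039 + 2.975) / 8 = 2.728625
sigma = R_bar / d2 = 2.728625 / 2.704 = 1.0091069
Cp = (USL - LSL)/(6*sigma) = (113.5 - 94.7)/(6*1.0091069) = 3.1051
Cpu = (113.5 - 112.07)/(3*1.0091069) = 0.4724
Cpl = (112.07 - 94.7)/(3*1.0091069) = 5.7377
Cpk = min(Cpu, Cpl) = 0.4724

0.4724


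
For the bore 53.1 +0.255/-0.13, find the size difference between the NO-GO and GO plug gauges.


GO = nominal - lower_tol (smallest hole = maximum material condition)
GO = 53.1 - 0.13 = 52.97
NO-GO = nominal + upper_tol (largest hole = least material condition)
NO-GO = 53.1 + 0.255 = 53.355
spread = NO-GO - GO = 53.355 - 52.97 = 0.3850

0.3850


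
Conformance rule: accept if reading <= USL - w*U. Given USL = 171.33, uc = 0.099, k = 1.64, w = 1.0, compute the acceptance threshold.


U = k * uc = 1.64 * 0.099 = 0.16236
guard band g = w * U = 1.0 * 0.16236 = 0.16236
AL = USL - g = 171.33 - 0.16236
AL = 171.1676

171.1676


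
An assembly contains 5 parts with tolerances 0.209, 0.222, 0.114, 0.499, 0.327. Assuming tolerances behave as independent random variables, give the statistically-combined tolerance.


RSS = sqrt(0.209^2 + 0.222^2 + 0.114^2 + 0.499^2 + 0.327^2)
= sqrt(0.461891)
= 0.6796

0.6796


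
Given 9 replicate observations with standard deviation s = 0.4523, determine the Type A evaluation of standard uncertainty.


u_A = s / sqrt(n)
u_A = 0.4523 / sqrt(9)
u_A = 0.4523 / 3
u_A = 0.1508

0.1508


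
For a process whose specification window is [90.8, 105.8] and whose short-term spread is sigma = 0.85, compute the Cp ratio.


Cp = (USL - LSL) / (6 * sigma)
= (105.8 - 90.8) / (6 * 0.85)
= 15.0000 / 5.1000
= 2.9412

2.9412


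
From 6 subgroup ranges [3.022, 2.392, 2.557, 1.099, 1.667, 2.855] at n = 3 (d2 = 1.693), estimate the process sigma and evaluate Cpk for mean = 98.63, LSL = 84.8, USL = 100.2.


R_bar = (3.022 + 2.392 + 2.557 + 1.099 + 1.667 + 2.855) / 6 = 2.2653333
sigma = R_bar / d2 = 2.2653333 / 1.693 = 1.3380587
Cp = (USL - LSL)/(6*sigma) = (100.2 - 84.8)/(6*1.3380587) = 1.9182
Cpu = (100.2 - 98.63)/(3*1.3380587) = 0.3911
Cpl = (98.63 - 84.8)/(3*1.3380587) = 3.4453
Cpk = min(Cpu, Cpl) = 0.3911

0.3911


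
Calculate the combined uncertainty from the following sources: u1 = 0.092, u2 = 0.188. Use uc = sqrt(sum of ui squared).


uc = sqrt(0.092^2 + 0.188^2)
uc = sqrt(0.043808)
uc = 0.2093

0.2093


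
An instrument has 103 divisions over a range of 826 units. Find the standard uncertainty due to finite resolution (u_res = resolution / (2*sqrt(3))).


resolution = range / divisions
resolution = 826 / 103 = 8.0194175
u_res = resolution / (2*sqrt(3))
u_res = 8.0194175 / 3.4641016
u_res = 2.3150

2.3150


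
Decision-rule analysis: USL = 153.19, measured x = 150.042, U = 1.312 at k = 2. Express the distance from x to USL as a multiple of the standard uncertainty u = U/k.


u = U / k = 1.312 / 2 = 0.656
margin = |USL - x| = |153.19 - 150.042| = 3.148
z = margin / u = 3.148 / 0.656
z = 4.7988

4.7988


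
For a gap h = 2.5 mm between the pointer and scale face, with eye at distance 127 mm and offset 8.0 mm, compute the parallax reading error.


error = h * offset / d
= 2.5 * 8.0 / 127
= 0.1575

0.1575


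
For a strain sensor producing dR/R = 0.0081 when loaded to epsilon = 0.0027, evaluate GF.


GF = (dR/R) / epsilon
= 0.0081 / 0.0027
= 3.0000

3.0000


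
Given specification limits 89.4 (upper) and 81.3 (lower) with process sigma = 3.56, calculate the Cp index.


Cp = (USL - LSL) / (6 * sigma)
= (89.4 - 81.3) / (6 * 3.56)
= 8.1000 / 21.3600
= 0.3792

0.3792


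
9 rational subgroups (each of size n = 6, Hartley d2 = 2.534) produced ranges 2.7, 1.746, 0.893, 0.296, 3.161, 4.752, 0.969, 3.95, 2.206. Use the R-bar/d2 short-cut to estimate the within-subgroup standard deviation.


R_bar = (2.7 + 1.746 + 0.893 + 0.296 + 3.161 + 4.752 + 0.969 + 3.95 + 2.206) / 9
R_bar = 20.673 / 9 = 2.297
sigma_hat = R_bar / d2 = 2.297 / 2.534 = 0.9065

0.9065


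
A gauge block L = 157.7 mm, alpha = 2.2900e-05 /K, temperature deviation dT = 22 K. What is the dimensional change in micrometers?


dL = L * alpha * dT
= 157.7 * 2.2900e-05 * 22
= 0.0794493 mm
dL_um = 0.0794493 * 1000 = 79.4493 um

79.4493


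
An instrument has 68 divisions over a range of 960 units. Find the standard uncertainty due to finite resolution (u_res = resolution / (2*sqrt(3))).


resolution = range / divisions
resolution = 960 / 68 = 14.117647
u_res = resolution / (2*sqrt(3))
u_res = 14.117647 / 3.4641016
u_res = 4.0754

4.0754


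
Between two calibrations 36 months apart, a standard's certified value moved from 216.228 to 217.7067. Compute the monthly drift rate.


rate = (v2 - v1) / months
= (217.7067 - 216.228) / 36
= 1.4787 / 36
= 0.0411

0.0411


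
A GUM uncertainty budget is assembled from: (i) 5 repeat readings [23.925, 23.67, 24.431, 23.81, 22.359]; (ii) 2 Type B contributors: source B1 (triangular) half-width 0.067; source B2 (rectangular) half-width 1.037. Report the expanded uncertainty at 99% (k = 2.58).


mean = (23.925 + 23.67 + 24.431 + 23.81 + 22.359) / 5 = 23.639
s = sqrt(sum((x - mean)^2)/(n-1)) = 0.77098346
u_A = s / sqrt(n) = 0.77098346 / sqrt(5) = 0.34479429
u_B1 = 0.067 / sqrt(6) = 0.027352635
u_B2 = 1.037 / sqrt(3) = 0.59871223
uc = sqrt(0.34479429^2 + 0.027352635^2 + 0.59871223^2) = 0.69143879
U = k * uc = 2.58 * 0.69143879
U = 1.7839

1.7839


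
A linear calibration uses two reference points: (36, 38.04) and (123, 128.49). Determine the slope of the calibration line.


slope = (y2 - y1) / (x2 - x1)
= (128.49 - 38.04) / (123 - 36)
= 90.4500 / 87
= 1.0397

1.0397


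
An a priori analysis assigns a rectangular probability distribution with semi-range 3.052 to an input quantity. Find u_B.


u_B = half_width / sqrt(3)
u_B = 3.052 / 1.7320508
u_B = 1.7621

1.7621


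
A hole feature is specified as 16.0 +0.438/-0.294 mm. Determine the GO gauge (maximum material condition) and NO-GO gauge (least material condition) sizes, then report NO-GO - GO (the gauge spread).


GO = nominal - lower_tol (smallest hole = maximum material condition)
GO = 16.0 - 0.294 = 15.706
NO-GO = nominal + upper_tol (largest hole = least material condition)
NO-GO = 16.0 + 0.438 = 16.438
spread = NO-GO - GO = 16.438 - 15.706 = 0.7320

0.7320


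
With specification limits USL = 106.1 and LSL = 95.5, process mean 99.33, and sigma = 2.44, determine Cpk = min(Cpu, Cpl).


Cpu = (USL - mean) / (3*sigma) = (106.1 - 99.33) / (3*2.44) = 0.9249
Cpl = (mean - LSL) / (3*sigma) = (99.33 - 95.5) / (3*2.44) = 0.5232
Cpk = min(Cpu, Cpl) = 0.5232

0.5232


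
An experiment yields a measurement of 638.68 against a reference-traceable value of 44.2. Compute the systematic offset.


Systematic error = measured - true
= 638.68 - 44.2
= 594.4800

594.4800


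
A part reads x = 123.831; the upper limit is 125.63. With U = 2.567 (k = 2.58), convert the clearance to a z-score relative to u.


u = U / k = 2.567 / 2.58 = 0.99496124
margin = |USL - x| = |125.63 - 123.831| = 1.799
z = margin / u = 1.799 / 0.99496124
z = 1.8081

1.8081


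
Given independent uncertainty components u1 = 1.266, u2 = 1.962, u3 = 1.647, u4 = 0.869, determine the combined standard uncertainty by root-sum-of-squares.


uc = sqrt(1.266^2 + 1.962^2 + 1.647^2 + 0.869^2)
uc = sqrt(8.91997)
uc = 2.9866

2.9866


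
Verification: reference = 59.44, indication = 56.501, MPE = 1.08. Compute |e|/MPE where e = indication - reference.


e = indication - reference = 56.501 - 59.44 = -2.9390
|e| = 2.9390
ratio = |e| / MPE = 2.9390 / 1.08
ratio = 2.7213

2.7213


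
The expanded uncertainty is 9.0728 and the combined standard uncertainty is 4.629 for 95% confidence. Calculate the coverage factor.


k = U / uc
k = 9.0728 / 4.629
k = 1.96

1.96


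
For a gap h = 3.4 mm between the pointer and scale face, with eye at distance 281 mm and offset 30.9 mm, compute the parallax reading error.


error = h * offset / d
= 3.4 * 30.9 / 281
= 0.3739

0.3739


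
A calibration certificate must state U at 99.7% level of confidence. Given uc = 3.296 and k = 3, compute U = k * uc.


U = k * uc
U = 3 * 3.296
U = 9.8880

9.8880


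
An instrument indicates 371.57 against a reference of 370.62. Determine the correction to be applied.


Correction = standard - reading
= 370.62 - 371.57
= -0.9500

-0.9500


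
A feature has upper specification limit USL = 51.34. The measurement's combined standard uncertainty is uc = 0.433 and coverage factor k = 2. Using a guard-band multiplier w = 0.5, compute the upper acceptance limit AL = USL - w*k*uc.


U = k * uc = 2 * 0.433 = 0.866
guard band g = w * U = 0.5 * 0.866 = 0.433
AL = USL - g = 51.34 - 0.433
AL = 50.9070

50.9070


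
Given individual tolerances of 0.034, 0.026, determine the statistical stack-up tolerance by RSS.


RSS = sqrt(0.034^2 + 0.026^2)
= sqrt(0.001832)
= 0.0428

0.0428


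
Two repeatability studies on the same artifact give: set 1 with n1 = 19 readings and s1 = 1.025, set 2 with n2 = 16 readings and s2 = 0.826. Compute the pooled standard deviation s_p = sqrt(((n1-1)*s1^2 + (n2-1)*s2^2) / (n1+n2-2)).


s_p = sqrt(((n1-1)*s1^2 + (n2-1)*s2^2) / (n1+n2-2))
numerator = (19-1)*1.025^2 + (16-1)*0.826^2 = 18.91125 + 10.23414 = 29.14539
denominator = 19 + 16 - 2 = 33
s_p^2 = 29.14539 / 33 = 0.88319364
s_p = sqrt(0.88319364) = 0.9398

0.9398


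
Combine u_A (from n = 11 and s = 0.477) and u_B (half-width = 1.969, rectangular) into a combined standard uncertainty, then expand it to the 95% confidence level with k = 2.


u_A = s / sqrt(n) = 0.477 / sqrt(11) = 0.14382091
u_B = half_width / sqrt(3) = 1.969 / sqrt(3) = 1.1368027
uc = sqrt(u_A^2 + u_B^2) = sqrt(0.14382091^2 + 1.1368027^2) = 1.1458642
U = k * uc = 2 * 1.1458642
U = 2.2917

2.2917


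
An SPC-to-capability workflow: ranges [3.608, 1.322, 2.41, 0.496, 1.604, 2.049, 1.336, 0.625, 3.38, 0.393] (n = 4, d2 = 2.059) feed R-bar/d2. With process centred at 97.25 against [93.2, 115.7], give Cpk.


R_bar = (3.608 + 1.322 + 2.41 + 0.496 + 1.604 + 2.049 + 1.336 + 0.625 + 3.38 + 0.393) / 10 = 1.7223
sigma = R_bar / d2 = 1.7223 / 2.059 = 0.83647402
Cp = (USL - LSL)/(6*sigma) = (115.7 - 93.2)/(6*0.83647402) = 4.4831
Cpu = (115.7 - 97.25)/(3*0.83647402) = 7.3523
Cpl = (97.25 - 93.2)/(3*0.83647402) = 1.6139
Cpk = min(Cpu, Cpl) = 1.6139

1.6139


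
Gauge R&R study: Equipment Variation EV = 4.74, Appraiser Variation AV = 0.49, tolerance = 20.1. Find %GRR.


GRR = sqrt(EV^2 + AV^2) = sqrt(4.74^2 + 0.49^2) = 4.7652597
%GRR = GRR / tol * 100 = 4.7652597 / 20.1 * 100
%GRR = 23.7078

23.7078


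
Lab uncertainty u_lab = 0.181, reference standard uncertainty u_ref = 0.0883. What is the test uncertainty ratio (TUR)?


TUR = u_lab / u_ref
= 0.181 / 0.0883
= 2.0498

2.0498


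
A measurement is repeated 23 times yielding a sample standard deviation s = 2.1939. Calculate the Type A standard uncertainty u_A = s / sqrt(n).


u_A = s / sqrt(n)
u_A = 2.1939 / sqrt(23)
u_A = 2.1939 / 4.7958315
u_A = 0.4575

0.4575


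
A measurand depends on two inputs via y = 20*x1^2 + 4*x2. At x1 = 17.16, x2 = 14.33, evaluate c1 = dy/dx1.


y = 20*x1^2 + 4*x2
dy/dx1 = 2*20*x1
Evaluate at x1 = 17.16: c1 = 40 * 17.16
c1 = 686.4000

686.4000


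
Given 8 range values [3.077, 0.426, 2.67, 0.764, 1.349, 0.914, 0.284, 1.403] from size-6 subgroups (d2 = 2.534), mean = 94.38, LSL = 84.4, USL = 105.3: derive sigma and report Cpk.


R_bar = (3.077 + 0.426 + 2.67 + 0.764 + 1.349 + 0.914 + 0.284 + 1.403) / 8 = 1.360875
sigma = R_bar / d2 = 1.360875 / 2.534 = 0.53704617
Cp = (USL - LSL)/(6*sigma) = (105.3 - 84.4)/(6*0.53704617) = 6.4861
Cpu = (105.3 - 94.38)/(3*0.53704617) = 6.7778
Cpl = (94.38 - 84.4)/(3*0.53704617) = 6.1944
Cpk = min(Cpu, Cpl) = 6.1944

6.1944


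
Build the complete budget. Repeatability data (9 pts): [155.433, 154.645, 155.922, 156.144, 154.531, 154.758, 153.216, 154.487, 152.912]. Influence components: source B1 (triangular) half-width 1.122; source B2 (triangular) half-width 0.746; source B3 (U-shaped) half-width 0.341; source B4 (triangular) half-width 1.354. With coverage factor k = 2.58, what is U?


mean = (155.433 + 154.645 + 155.922 + 156.144 + 154.531 + 154.758 + 153.216 + 154.487 + 152.912) / 9 = 154.672
s = sqrt(sum((x - mean)^2)/(n-1)) = 1.0947701
u_A = s / sqrt(n) = 1.0947701 / sqrt(9) = 0.36492337
u_B1 = 1.122 / sqrt(6) = 0.45805458
u_B2 = 0.746 / sqrt(6) = 0.30455322
u_B3 = 0.341 / sqrt(2) = 0.24112341
u_B4 = 1.354 / sqrt(6) = 0.55276819
uc = sqrt(0.36492337^2 + 0.45805458^2 + 0.30455322^2 + 0.24112341^2 + 0.55276819^2) = 0.89410788
U = k * uc = 2.58 * 0.89410788
U = 2.3068

2.3068


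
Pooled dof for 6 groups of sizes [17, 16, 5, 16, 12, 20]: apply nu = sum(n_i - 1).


nu = sum_i (n_i - 1)
nu = ((17 - 1) + (16 - 1) + (5 - 1) + (16 - 1) + (12 - 1) + (20 - 1))
nu = 16 + 15 + 4 + 15 + 11 + 19
nu = 80

80


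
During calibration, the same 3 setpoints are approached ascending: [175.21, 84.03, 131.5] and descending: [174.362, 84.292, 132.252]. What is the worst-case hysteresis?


|175.21 - 174.362| = 0.8480
|84.03 - 84.292| = 0.2620
|131.5 - 132.252| = 0.7520
hysteresis = max(diffs) = 0.8480

0.8480


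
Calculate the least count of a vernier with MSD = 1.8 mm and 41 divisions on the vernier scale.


LC = MSD / n_div
= 1.8 / 41
= 0.0439

0.0439


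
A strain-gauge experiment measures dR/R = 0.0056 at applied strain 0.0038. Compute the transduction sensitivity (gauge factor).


GF = (dR/R) / epsilon
= 0.0056 / 0.0038
= 1.4737

1.4737


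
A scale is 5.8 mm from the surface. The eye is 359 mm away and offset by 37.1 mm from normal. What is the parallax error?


error = h * offset / d
= 5.8 * 37.1 / 359
= 0.5994

0.5994


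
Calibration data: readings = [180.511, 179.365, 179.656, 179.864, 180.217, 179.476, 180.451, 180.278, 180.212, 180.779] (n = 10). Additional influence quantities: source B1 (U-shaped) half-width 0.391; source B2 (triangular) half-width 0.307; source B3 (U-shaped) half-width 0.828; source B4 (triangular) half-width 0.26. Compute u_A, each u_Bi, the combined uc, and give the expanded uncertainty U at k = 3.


mean = (180.511 + 179.365 + 179.656 + 179.864 + 180.217 + 179.476 + 180.451 + 180.278 + 180.212 + 180.779) / 10 = 180.0809
s = sqrt(sum((x - mean)^2)/(n-1)) = 0.47020857
u_A = s / sqrt(n) = 0.47020857 / sqrt(10) = 0.14869301
u_B1 = 0.391 / sqrt(2) = 0.27647875
u_B2 = 0.307 / sqrt(6) = 0.12533223
u_B3 = 0.828 / sqrt(2) = 0.58548441
u_B4 = 0.26 / sqrt(6) = 0.10614456
uc = sqrt(0.14869301^2 + 0.27647875^2 + 0.12533223^2 + 0.58548441^2 + 0.10614456^2) = 0.68433686
U = k * uc = 3 * 0.68433686
U = 2.0530

2.0530


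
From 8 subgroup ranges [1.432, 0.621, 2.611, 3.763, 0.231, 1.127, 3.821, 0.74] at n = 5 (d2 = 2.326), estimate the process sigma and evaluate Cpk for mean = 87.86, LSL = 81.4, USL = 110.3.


R_bar = (1.432 + 0.621 + 2.611 + 3.763 + 0.231 + 1.127 + 3.821 + 0.74) / 8 = 1.79325
sigma = R_bar / d2 = 1.79325 / 2.326 = 0.77095873
Cp = (USL - LSL)/(6*sigma) = (110.3 - 81.4)/(6*0.77095873) = 6.2476
Cpu = (110.3 - 87.86)/(3*0.77095873) = 9.7022
Cpl = (87.86 - 81.4)/(3*0.77095873) = 2.7931
Cpk = min(Cpu, Cpl) = 2.7931

2.7931


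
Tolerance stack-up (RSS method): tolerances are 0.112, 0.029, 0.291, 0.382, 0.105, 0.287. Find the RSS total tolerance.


RSS = sqrt(0.112^2 + 0.029^2 + 0.291^2 + 0.382^2 + 0.105^2 + 0.287^2)
= sqrt(0.337384)
= 0.5808

0.5808


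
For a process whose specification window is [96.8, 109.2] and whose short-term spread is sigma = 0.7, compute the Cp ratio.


Cp = (USL - LSL) / (6 * sigma)
= (109.2 - 96.8) / (6 * 0.7)
= 12.4000 / 4.2000
= 2.9524

2.9524


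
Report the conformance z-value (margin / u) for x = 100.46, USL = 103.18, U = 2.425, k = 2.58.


u = U / k = 2.425 / 2.58 = 0.93992248
margin = |USL - x| = |103.18 - 100.46| = 2.72
z = margin / u = 2.72 / 0.93992248
z = 2.8939

2.8939


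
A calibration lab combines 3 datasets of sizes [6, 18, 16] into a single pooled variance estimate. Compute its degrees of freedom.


nu = sum_i (n_i - 1)
nu = ((6 - 1) + (18 - 1) + (16 - 1))
nu = 5 + 17 + 15
nu = 37

37


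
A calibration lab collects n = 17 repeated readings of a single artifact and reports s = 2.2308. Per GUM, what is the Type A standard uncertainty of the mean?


u_A = s / sqrt(n)
u_A = 2.2308 / sqrt(17)
u_A = 2.2308 / 4.1231056
u_A = 0.5410

0.5410


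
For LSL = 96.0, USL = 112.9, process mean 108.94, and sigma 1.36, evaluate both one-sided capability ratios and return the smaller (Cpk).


Cpu = (USL - mean) / (3*sigma) = (112.9 - 108.94) / (3*1.36) = 0.9706
Cpl = (mean - LSL) / (3*sigma) = (108.94 - 96.0) / (3*1.36) = 3.1716
Cpk = min(Cpu, Cpl) = 0.9706

0.9706


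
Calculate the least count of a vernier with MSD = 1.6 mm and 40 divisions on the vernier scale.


LC = MSD / n_div
= 1.6 / 40
= 0.0400

0.0400


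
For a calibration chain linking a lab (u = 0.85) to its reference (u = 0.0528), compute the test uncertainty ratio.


TUR = u_lab / u_ref
= 0.85 / 0.0528
= 16.0985

16.0985


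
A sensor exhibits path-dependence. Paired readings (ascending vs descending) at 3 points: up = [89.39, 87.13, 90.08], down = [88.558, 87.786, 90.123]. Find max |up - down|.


|89.39 - 88.558| = 0.8320
|87.13 - 87.786| = 0.6560
|90.08 - 90.123| = 0.0430
hysteresis = max(diffs) = 0.8320

0.8320


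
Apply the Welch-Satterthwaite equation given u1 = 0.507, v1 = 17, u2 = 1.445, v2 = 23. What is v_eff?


uc = sqrt(u1^2 + u2^2) = sqrt(0.507^2 + 1.445^2) = 1.5313634
v_eff = uc^4 / (u1^4/v1 + u2^4/v2)
= 1.5313634^4 / (0.507^4/17 + 1.445^4/23)
= 5.4993714 / 0.19344534
v_eff = 28.4286

28.4286


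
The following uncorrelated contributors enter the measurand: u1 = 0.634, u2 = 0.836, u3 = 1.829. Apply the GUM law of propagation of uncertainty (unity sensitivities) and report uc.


uc = sqrt(0.634^2 + 0.836^2 + 1.829^2)
uc = sqrt(4.446093)
uc = 2.1086

2.1086


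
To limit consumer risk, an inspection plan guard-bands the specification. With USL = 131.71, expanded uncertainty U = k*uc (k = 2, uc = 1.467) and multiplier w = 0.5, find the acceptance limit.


U = k * uc = 2 * 1.467 = 2.934
guard band g = w * U = 0.5 * 2.934 = 1.467
AL = USL - g = 131.71 - 1.467
AL = 130.2430

130.2430


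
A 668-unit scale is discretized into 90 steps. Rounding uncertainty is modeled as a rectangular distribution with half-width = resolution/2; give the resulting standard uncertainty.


resolution = range / divisions
resolution = 668 / 90 = 7.4222222
u_res = resolution / (2*sqrt(3))
u_res = 7.4222222 / 3.4641016
u_res = 2.1426

2.1426


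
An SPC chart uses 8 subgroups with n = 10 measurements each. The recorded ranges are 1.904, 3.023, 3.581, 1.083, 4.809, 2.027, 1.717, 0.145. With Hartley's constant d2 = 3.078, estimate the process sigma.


R_bar = (1.904 + 3.023 + 3.581 + 1.083 + 4.809 + 2.027 + 1.717 + 0.145) / 8
R_bar = 18.289 / 8 = 2.286125
sigma_hat = R_bar / d2 = 2.286125 / 3.078 = 0.7427

0.7427


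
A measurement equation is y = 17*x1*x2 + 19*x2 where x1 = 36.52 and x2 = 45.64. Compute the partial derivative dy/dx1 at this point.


y = 17*x1*x2 + 19*x2
dy/dx1 = 17*x2
Evaluate at x2 = 45.64: c1 = 17 * 45.64
c1 = 775.8800

775.8800


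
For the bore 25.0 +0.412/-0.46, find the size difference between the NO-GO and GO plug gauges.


GO = nominal - lower_tol (smallest hole = maximum material condition)
GO = 25.0 - 0.46 = 24.54
NO-GO = nominal + upper_tol (largest hole = least material condition)
NO-GO = 25.0 + 0.412 = 25.412
spread = NO-GO - GO = 25.412 - 24.54 = 0.8720

0.8720


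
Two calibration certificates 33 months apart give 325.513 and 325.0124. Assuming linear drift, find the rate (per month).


rate = (v2 - v1) / months
= (325.0124 - 325.513) / 33
= -0.5006 / 33
= -0.0152

-0.0152


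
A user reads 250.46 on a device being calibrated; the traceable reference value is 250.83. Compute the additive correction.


Correction = standard - reading
= 250.83 - 250.46
= 0.3700

0.3700


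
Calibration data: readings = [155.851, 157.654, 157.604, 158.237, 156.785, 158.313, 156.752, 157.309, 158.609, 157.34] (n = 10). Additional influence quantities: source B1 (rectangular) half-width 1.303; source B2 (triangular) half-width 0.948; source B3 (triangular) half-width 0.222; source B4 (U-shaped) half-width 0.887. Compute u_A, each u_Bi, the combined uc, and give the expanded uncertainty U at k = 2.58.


mean = (155.851 + 157.654 + 157.604 + 158.237 + 156.785 + 158.313 + 156.752 + 157.309 + 158.609 + 157.34) / 10 = 157.4454
s = sqrt(sum((x - mean)^2)/(n-1)) = 0.83604561
u_A = s / sqrt(n) = 0.83604561 / sqrt(10) = 0.26438084
u_B1 = 1.303 / sqrt(3) = 0.7522874
u_B2 = 0.948 / sqrt(6) = 0.38701938
u_B3 = 0.222 / sqrt(6) = 0.09063112
u_B4 = 0.887 / sqrt(2) = 0.62720371
uc = sqrt(0.26438084^2 + 0.7522874^2 + 0.38701938^2 + 0.09063112^2 + 0.62720371^2) = 1.0895944
U = k * uc = 2.58 * 1.0895944
U = 2.8112

2.8112


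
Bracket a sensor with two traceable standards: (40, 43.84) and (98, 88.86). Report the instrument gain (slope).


slope = (y2 - y1) / (x2 - x1)
= (88.86 - 43.84) / (98 - 40)
= 45.0200 / 58
= 0.7762

0.7762


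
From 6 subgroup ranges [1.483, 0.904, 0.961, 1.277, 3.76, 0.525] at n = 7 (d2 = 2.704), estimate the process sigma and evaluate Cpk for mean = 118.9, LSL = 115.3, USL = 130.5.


R_bar = (1.483 + 0.904 + 0.961 + 1.277 + 3.76 + 0.525) / 6 = 1.485
sigma = R_bar / d2 = 1.485 / 2.704 = 0.54918639
Cp = (USL - LSL)/(6*sigma) = (130.5 - 115.3)/(6*0.54918639) = 4.6129
Cpu = (130.5 - 118.9)/(3*0.54918639) = 7.0407
Cpl = (118.9 - 115.3)/(3*0.54918639) = 2.1851
Cpk = min(Cpu, Cpl) = 2.1851

2.1851


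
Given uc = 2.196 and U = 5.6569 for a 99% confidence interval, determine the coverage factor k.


k = U / uc
k = 5.6569 / 2.196
k = 2.576

2.576


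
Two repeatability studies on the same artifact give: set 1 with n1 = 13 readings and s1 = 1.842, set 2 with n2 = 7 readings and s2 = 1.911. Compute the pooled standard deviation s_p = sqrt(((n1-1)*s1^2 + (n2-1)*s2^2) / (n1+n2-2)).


s_p = sqrt(((n1-1)*s1^2 + (n2-1)*s2^2) / (n1+n2-2))
numerator = (13-1)*1.842^2 + (7-1)*1.911^2 = 40.715568 + 21.911526 = 62.627094
denominator = 13 + 7 - 2 = 18
s_p^2 = 62.627094 / 18 = 3.479283
s_p = sqrt(3.479283) = 1.8653

1.8653


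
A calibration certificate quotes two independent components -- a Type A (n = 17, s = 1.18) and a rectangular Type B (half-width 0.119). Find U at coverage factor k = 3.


u_A = s / sqrt(n) = 1.18 / sqrt(17) = 0.28619204
u_B = half_width / sqrt(3) = 0.119 / sqrt(3) = 0.068704682
uc = sqrt(u_A^2 + u_B^2) = sqrt(0.28619204^2 + 0.068704682^2) = 0.29432332
U = k * uc = 3 * 0.29432332
U = 0.8830

0.8830


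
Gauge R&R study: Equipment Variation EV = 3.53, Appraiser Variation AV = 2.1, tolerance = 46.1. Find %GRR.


GRR = sqrt(EV^2 + AV^2) = sqrt(3.53^2 + 2.1^2) = 4.1074201
%GRR = GRR / tol * 100 = 4.1074201 / 46.1 * 100
%GRR = 8.9098

8.9098


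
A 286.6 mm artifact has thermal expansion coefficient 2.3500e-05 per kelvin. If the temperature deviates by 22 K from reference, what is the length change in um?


dL = L * alpha * dT
= 286.6 * 2.3500e-05 * 22
= 0.1481722 mm
dL_um = 0.1481722 * 1000 = 148.1722 um

148.1722


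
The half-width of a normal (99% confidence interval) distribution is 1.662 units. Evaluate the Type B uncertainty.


u_B = half_width / 2.576
u_B = 1.662 / 2.576
u_B = 0.6452

0.6452


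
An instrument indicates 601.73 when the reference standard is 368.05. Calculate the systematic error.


Systematic error = measured - true
= 601.73 - 368.05
= 233.6800

233.6800


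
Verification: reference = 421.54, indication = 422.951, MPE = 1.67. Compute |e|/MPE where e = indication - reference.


e = indication - reference = 422.951 - 421.54 = 1.4110
|e| = 1.4110
ratio = |e| / MPE = 1.4110 / 1.67
ratio = 0.8449

0.8449


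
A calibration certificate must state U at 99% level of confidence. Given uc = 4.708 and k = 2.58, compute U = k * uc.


U = k * uc
U = 2.58 * 4.708
U = 12.1466

12.1466


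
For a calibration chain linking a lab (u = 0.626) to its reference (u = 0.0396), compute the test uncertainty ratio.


TUR = u_lab / u_ref
= 0.626 / 0.0396
= 15.8081

15.8081


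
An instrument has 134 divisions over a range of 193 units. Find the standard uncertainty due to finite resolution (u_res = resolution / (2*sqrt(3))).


resolution = range / divisions
resolution = 193 / 134 = 1.4402985
u_res = resolution / (2*sqrt(3))
u_res = 1.4402985 / 3.4641016
u_res = 0.4158

0.4158


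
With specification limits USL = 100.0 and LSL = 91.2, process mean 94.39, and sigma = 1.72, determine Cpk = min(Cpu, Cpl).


Cpu = (USL - mean) / (3*sigma) = (100.0 - 94.39) / (3*1.72) = 1.0872
Cpl = (mean - LSL) / (3*sigma) = (94.39 - 91.2) / (3*1.72) = 0.6182
Cpk = min(Cpu, Cpl) = 0.6182

0.6182


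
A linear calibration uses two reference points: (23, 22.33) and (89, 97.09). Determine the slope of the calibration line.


slope = (y2 - y1) / (x2 - x1)
= (97.09 - 22.33) / (89 - 23)
= 74.7600 / 66
= 1.1327

1.1327


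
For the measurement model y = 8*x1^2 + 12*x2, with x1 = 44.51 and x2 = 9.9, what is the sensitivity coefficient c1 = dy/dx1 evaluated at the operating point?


y = 8*x1^2 + 12*x2
dy/dx1 = 2*8*x1
Evaluate at x1 = 44.51: c1 = 16 * 44.51
c1 = 712.1600

712.1600
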